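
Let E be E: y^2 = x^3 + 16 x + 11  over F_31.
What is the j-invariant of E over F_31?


Delta = -16(4 a^3 + 27 b^2) mod 31 = 17
-1728 * (4 a)^3 = -1728 * (4*16)^3 mod 31 = 2
j = 2 * 17^(-1) mod 31 = 22

j = 22 (mod 31)


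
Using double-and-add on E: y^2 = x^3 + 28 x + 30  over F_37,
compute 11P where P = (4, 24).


k = 11 = 1011_2 (binary, LSB first: 1101)
Double-and-add from P = (4, 24):
  bit 0 = 1: acc = O + (4, 24) = (4, 24)
  bit 1 = 1: acc = (4, 24) + (22, 3) = (36, 1)
  bit 2 = 0: acc unchanged = (36, 1)
  bit 3 = 1: acc = (36, 1) + (25, 36) = (6, 28)

11P = (6, 28)


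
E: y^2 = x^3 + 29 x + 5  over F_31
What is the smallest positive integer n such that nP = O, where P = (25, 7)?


Compute successive multiples of P until we hit O:
  1P = (25, 7)
  2P = (1, 2)
  3P = (15, 8)
  4P = (0, 6)
  5P = (0, 25)
  6P = (15, 23)
  7P = (1, 29)
  8P = (25, 24)
  ... (continuing to 9P)
  9P = O

ord(P) = 9


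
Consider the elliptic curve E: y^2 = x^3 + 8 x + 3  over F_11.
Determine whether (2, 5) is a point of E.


Check whether y^2 = x^3 + 8 x + 3 (mod 11) for (x, y) = (2, 5).
LHS: y^2 = 5^2 mod 11 = 3
RHS: x^3 + 8 x + 3 = 2^3 + 8*2 + 3 mod 11 = 5
LHS != RHS

No, not on the curve


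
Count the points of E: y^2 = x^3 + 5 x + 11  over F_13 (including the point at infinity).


For each x in F_13, count y with y^2 = x^3 + 5 x + 11 mod 13:
  x = 1: RHS = 4, y in [2, 11]  -> 2 point(s)
  x = 2: RHS = 3, y in [4, 9]  -> 2 point(s)
  x = 3: RHS = 1, y in [1, 12]  -> 2 point(s)
  x = 4: RHS = 4, y in [2, 11]  -> 2 point(s)
  x = 6: RHS = 10, y in [6, 7]  -> 2 point(s)
  x = 7: RHS = 12, y in [5, 8]  -> 2 point(s)
  x = 8: RHS = 4, y in [2, 11]  -> 2 point(s)
Affine points: 14. Add the point at infinity: total = 15.

#E(F_13) = 15


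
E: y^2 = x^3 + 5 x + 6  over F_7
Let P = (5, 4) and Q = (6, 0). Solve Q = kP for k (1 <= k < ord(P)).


Enumerate multiples of P until we hit Q = (6, 0):
  1P = (5, 4)
  2P = (6, 0)
Match found at i = 2.

k = 2


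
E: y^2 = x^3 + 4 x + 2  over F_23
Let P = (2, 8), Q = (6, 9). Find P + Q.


P != Q, so use the chord formula.
s = (y2 - y1) / (x2 - x1) = (1) / (4) mod 23 = 6
x3 = s^2 - x1 - x2 mod 23 = 6^2 - 2 - 6 = 5
y3 = s (x1 - x3) - y1 mod 23 = 6 * (2 - 5) - 8 = 20

P + Q = (5, 20)


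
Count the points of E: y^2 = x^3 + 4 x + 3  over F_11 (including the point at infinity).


For each x in F_11, count y with y^2 = x^3 + 4 x + 3 mod 11:
  x = 0: RHS = 3, y in [5, 6]  -> 2 point(s)
  x = 3: RHS = 9, y in [3, 8]  -> 2 point(s)
  x = 5: RHS = 5, y in [4, 7]  -> 2 point(s)
  x = 6: RHS = 1, y in [1, 10]  -> 2 point(s)
  x = 7: RHS = 0, y in [0]  -> 1 point(s)
  x = 9: RHS = 9, y in [3, 8]  -> 2 point(s)
  x = 10: RHS = 9, y in [3, 8]  -> 2 point(s)
Affine points: 13. Add the point at infinity: total = 14.

#E(F_11) = 14


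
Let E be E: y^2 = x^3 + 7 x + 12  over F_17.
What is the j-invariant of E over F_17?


Delta = -16(4 a^3 + 27 b^2) mod 17 = 7
-1728 * (4 a)^3 = -1728 * (4*7)^3 mod 17 = 13
j = 13 * 7^(-1) mod 17 = 14

j = 14 (mod 17)


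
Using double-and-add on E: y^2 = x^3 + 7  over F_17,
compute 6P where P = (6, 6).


k = 6 = 110_2 (binary, LSB first: 011)
Double-and-add from P = (6, 6):
  bit 0 = 0: acc unchanged = O
  bit 1 = 1: acc = O + (1, 5) = (1, 5)
  bit 2 = 1: acc = (1, 5) + (2, 10) = (5, 9)

6P = (5, 9)


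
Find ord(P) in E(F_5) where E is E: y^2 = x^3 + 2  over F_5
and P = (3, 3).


Compute successive multiples of P until we hit O:
  1P = (3, 3)
  2P = (3, 2)
  3P = O

ord(P) = 3


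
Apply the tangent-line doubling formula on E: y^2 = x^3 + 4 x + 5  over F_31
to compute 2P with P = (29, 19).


Doubling: s = (3 x1^2 + a) / (2 y1)
s = (3*29^2 + 4) / (2*19) mod 31 = 20
x3 = s^2 - 2 x1 mod 31 = 20^2 - 2*29 = 1
y3 = s (x1 - x3) - y1 mod 31 = 20 * (29 - 1) - 19 = 14

2P = (1, 14)


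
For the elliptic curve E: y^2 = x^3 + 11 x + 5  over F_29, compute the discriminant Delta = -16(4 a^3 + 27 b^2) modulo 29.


4 a^3 + 27 b^2 = 4*11^3 + 27*5^2 = 5324 + 675 = 5999
Delta = -16 * (5999) = -95984
Delta mod 29 = 6

Delta = 6 (mod 29)


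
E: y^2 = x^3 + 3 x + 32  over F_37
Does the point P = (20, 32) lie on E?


Check whether y^2 = x^3 + 3 x + 32 (mod 37) for (x, y) = (20, 32).
LHS: y^2 = 32^2 mod 37 = 25
RHS: x^3 + 3 x + 32 = 20^3 + 3*20 + 32 mod 37 = 26
LHS != RHS

No, not on the curve


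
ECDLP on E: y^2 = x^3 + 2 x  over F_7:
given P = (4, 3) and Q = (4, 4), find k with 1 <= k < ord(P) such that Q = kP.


Enumerate multiples of P until we hit Q = (4, 4):
  1P = (4, 3)
  2P = (0, 0)
  3P = (4, 4)
Match found at i = 3.

k = 3


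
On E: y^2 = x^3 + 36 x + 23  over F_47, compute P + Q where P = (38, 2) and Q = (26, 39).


P != Q, so use the chord formula.
s = (y2 - y1) / (x2 - x1) = (37) / (35) mod 47 = 40
x3 = s^2 - x1 - x2 mod 47 = 40^2 - 38 - 26 = 32
y3 = s (x1 - x3) - y1 mod 47 = 40 * (38 - 32) - 2 = 3

P + Q = (32, 3)


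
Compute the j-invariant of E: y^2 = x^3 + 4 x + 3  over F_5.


Delta = -16(4 a^3 + 27 b^2) mod 5 = 1
-1728 * (4 a)^3 = -1728 * (4*4)^3 mod 5 = 2
j = 2 * 1^(-1) mod 5 = 2

j = 2 (mod 5)


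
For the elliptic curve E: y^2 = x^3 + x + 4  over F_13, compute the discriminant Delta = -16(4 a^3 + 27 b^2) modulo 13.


4 a^3 + 27 b^2 = 4*1^3 + 27*4^2 = 4 + 432 = 436
Delta = -16 * (436) = -6976
Delta mod 13 = 5

Delta = 5 (mod 13)


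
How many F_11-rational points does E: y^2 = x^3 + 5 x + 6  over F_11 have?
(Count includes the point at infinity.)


For each x in F_11, count y with y^2 = x^3 + 5 x + 6 mod 11:
  x = 1: RHS = 1, y in [1, 10]  -> 2 point(s)
  x = 3: RHS = 4, y in [2, 9]  -> 2 point(s)
  x = 10: RHS = 0, y in [0]  -> 1 point(s)
Affine points: 5. Add the point at infinity: total = 6.

#E(F_11) = 6


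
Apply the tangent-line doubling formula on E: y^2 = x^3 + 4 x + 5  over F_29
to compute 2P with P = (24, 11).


Doubling: s = (3 x1^2 + a) / (2 y1)
s = (3*24^2 + 4) / (2*11) mod 29 = 26
x3 = s^2 - 2 x1 mod 29 = 26^2 - 2*24 = 19
y3 = s (x1 - x3) - y1 mod 29 = 26 * (24 - 19) - 11 = 3

2P = (19, 3)


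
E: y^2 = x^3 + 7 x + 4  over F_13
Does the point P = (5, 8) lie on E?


Check whether y^2 = x^3 + 7 x + 4 (mod 13) for (x, y) = (5, 8).
LHS: y^2 = 8^2 mod 13 = 12
RHS: x^3 + 7 x + 4 = 5^3 + 7*5 + 4 mod 13 = 8
LHS != RHS

No, not on the curve


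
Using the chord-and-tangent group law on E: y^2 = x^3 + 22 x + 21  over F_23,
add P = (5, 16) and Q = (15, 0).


P != Q, so use the chord formula.
s = (y2 - y1) / (x2 - x1) = (7) / (10) mod 23 = 3
x3 = s^2 - x1 - x2 mod 23 = 3^2 - 5 - 15 = 12
y3 = s (x1 - x3) - y1 mod 23 = 3 * (5 - 12) - 16 = 9

P + Q = (12, 9)


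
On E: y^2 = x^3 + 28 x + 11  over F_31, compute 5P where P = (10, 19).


k = 5 = 101_2 (binary, LSB first: 101)
Double-and-add from P = (10, 19):
  bit 0 = 1: acc = O + (10, 19) = (10, 19)
  bit 1 = 0: acc unchanged = (10, 19)
  bit 2 = 1: acc = (10, 19) + (14, 4) = (23, 22)

5P = (23, 22)


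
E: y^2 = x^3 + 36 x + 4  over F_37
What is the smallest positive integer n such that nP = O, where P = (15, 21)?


Compute successive multiples of P until we hit O:
  1P = (15, 21)
  2P = (14, 25)
  3P = (24, 15)
  4P = (19, 31)
  5P = (0, 35)
  6P = (1, 35)
  7P = (22, 23)
  8P = (25, 29)
  ... (continuing to 43P)
  43P = O

ord(P) = 43


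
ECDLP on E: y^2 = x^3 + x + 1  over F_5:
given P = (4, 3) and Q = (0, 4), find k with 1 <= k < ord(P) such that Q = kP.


Enumerate multiples of P until we hit Q = (0, 4):
  1P = (4, 3)
  2P = (3, 1)
  3P = (2, 1)
  4P = (0, 1)
  5P = (0, 4)
Match found at i = 5.

k = 5


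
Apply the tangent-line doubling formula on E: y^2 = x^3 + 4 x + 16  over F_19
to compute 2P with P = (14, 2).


Doubling: s = (3 x1^2 + a) / (2 y1)
s = (3*14^2 + 4) / (2*2) mod 19 = 15
x3 = s^2 - 2 x1 mod 19 = 15^2 - 2*14 = 7
y3 = s (x1 - x3) - y1 mod 19 = 15 * (14 - 7) - 2 = 8

2P = (7, 8)


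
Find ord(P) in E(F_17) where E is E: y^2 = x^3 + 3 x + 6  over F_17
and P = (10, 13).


Compute successive multiples of P until we hit O:
  1P = (10, 13)
  2P = (16, 6)
  3P = (7, 9)
  4P = (15, 3)
  5P = (13, 10)
  6P = (12, 6)
  7P = (3, 5)
  8P = (6, 11)
  ... (continuing to 21P)
  21P = O

ord(P) = 21


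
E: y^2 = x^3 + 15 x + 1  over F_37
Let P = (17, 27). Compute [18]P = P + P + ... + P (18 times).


k = 18 = 10010_2 (binary, LSB first: 01001)
Double-and-add from P = (17, 27):
  bit 0 = 0: acc unchanged = O
  bit 1 = 1: acc = O + (19, 2) = (19, 2)
  bit 2 = 0: acc unchanged = (19, 2)
  bit 3 = 0: acc unchanged = (19, 2)
  bit 4 = 1: acc = (19, 2) + (31, 19) = (35, 0)

18P = (35, 0)


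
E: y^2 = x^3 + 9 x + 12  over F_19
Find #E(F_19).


For each x in F_19, count y with y^2 = x^3 + 9 x + 12 mod 19:
  x = 2: RHS = 0, y in [0]  -> 1 point(s)
  x = 3: RHS = 9, y in [3, 16]  -> 2 point(s)
  x = 4: RHS = 17, y in [6, 13]  -> 2 point(s)
  x = 5: RHS = 11, y in [7, 12]  -> 2 point(s)
  x = 6: RHS = 16, y in [4, 15]  -> 2 point(s)
  x = 7: RHS = 0, y in [0]  -> 1 point(s)
  x = 8: RHS = 7, y in [8, 11]  -> 2 point(s)
  x = 9: RHS = 5, y in [9, 10]  -> 2 point(s)
  x = 10: RHS = 0, y in [0]  -> 1 point(s)
  x = 11: RHS = 17, y in [6, 13]  -> 2 point(s)
  x = 12: RHS = 5, y in [9, 10]  -> 2 point(s)
  x = 15: RHS = 7, y in [8, 11]  -> 2 point(s)
  x = 17: RHS = 5, y in [9, 10]  -> 2 point(s)
Affine points: 23. Add the point at infinity: total = 24.

#E(F_19) = 24


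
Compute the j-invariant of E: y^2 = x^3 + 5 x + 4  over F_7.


Delta = -16(4 a^3 + 27 b^2) mod 7 = 5
-1728 * (4 a)^3 = -1728 * (4*5)^3 mod 7 = 6
j = 6 * 5^(-1) mod 7 = 4

j = 4 (mod 7)


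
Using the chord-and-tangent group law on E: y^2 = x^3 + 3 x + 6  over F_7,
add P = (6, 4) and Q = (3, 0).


P != Q, so use the chord formula.
s = (y2 - y1) / (x2 - x1) = (3) / (4) mod 7 = 6
x3 = s^2 - x1 - x2 mod 7 = 6^2 - 6 - 3 = 6
y3 = s (x1 - x3) - y1 mod 7 = 6 * (6 - 6) - 4 = 3

P + Q = (6, 3)


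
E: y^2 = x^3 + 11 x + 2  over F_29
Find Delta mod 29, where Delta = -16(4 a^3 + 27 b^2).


4 a^3 + 27 b^2 = 4*11^3 + 27*2^2 = 5324 + 108 = 5432
Delta = -16 * (5432) = -86912
Delta mod 29 = 1

Delta = 1 (mod 29)


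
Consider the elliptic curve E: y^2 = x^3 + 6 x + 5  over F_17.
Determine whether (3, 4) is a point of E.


Check whether y^2 = x^3 + 6 x + 5 (mod 17) for (x, y) = (3, 4).
LHS: y^2 = 4^2 mod 17 = 16
RHS: x^3 + 6 x + 5 = 3^3 + 6*3 + 5 mod 17 = 16
LHS = RHS

Yes, on the curve


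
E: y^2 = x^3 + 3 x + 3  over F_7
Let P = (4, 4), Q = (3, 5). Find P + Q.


P != Q, so use the chord formula.
s = (y2 - y1) / (x2 - x1) = (1) / (6) mod 7 = 6
x3 = s^2 - x1 - x2 mod 7 = 6^2 - 4 - 3 = 1
y3 = s (x1 - x3) - y1 mod 7 = 6 * (4 - 1) - 4 = 0

P + Q = (1, 0)


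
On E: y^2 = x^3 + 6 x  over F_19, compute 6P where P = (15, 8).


k = 6 = 110_2 (binary, LSB first: 011)
Double-and-add from P = (15, 8):
  bit 0 = 0: acc unchanged = O
  bit 1 = 1: acc = O + (9, 17) = (9, 17)
  bit 2 = 1: acc = (9, 17) + (6, 10) = (1, 8)

6P = (1, 8)


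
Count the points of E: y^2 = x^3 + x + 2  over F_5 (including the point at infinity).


For each x in F_5, count y with y^2 = x^3 + 1 x + 2 mod 5:
  x = 1: RHS = 4, y in [2, 3]  -> 2 point(s)
  x = 4: RHS = 0, y in [0]  -> 1 point(s)
Affine points: 3. Add the point at infinity: total = 4.

#E(F_5) = 4


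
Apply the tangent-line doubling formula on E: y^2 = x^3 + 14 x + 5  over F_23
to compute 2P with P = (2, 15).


Doubling: s = (3 x1^2 + a) / (2 y1)
s = (3*2^2 + 14) / (2*15) mod 23 = 7
x3 = s^2 - 2 x1 mod 23 = 7^2 - 2*2 = 22
y3 = s (x1 - x3) - y1 mod 23 = 7 * (2 - 22) - 15 = 6

2P = (22, 6)


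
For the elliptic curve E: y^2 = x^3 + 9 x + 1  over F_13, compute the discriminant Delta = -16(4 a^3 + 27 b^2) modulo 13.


4 a^3 + 27 b^2 = 4*9^3 + 27*1^2 = 2916 + 27 = 2943
Delta = -16 * (2943) = -47088
Delta mod 13 = 11

Delta = 11 (mod 13)


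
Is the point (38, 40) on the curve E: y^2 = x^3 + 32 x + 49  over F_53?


Check whether y^2 = x^3 + 32 x + 49 (mod 53) for (x, y) = (38, 40).
LHS: y^2 = 40^2 mod 53 = 10
RHS: x^3 + 32 x + 49 = 38^3 + 32*38 + 49 mod 53 = 10
LHS = RHS

Yes, on the curve


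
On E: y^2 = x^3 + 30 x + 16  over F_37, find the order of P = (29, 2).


Compute successive multiples of P until we hit O:
  1P = (29, 2)
  2P = (16, 35)
  3P = (28, 4)
  4P = (21, 19)
  5P = (21, 18)
  6P = (28, 33)
  7P = (16, 2)
  8P = (29, 35)
  ... (continuing to 9P)
  9P = O

ord(P) = 9


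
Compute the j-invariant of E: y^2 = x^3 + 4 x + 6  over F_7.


Delta = -16(4 a^3 + 27 b^2) mod 7 = 1
-1728 * (4 a)^3 = -1728 * (4*4)^3 mod 7 = 1
j = 1 * 1^(-1) mod 7 = 1

j = 1 (mod 7)


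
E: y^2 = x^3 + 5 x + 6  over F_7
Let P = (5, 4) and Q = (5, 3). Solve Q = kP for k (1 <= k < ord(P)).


Enumerate multiples of P until we hit Q = (5, 3):
  1P = (5, 4)
  2P = (6, 0)
  3P = (5, 3)
Match found at i = 3.

k = 3


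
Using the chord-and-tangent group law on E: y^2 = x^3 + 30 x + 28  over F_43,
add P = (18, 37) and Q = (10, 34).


P != Q, so use the chord formula.
s = (y2 - y1) / (x2 - x1) = (40) / (35) mod 43 = 38
x3 = s^2 - x1 - x2 mod 43 = 38^2 - 18 - 10 = 40
y3 = s (x1 - x3) - y1 mod 43 = 38 * (18 - 40) - 37 = 30

P + Q = (40, 30)


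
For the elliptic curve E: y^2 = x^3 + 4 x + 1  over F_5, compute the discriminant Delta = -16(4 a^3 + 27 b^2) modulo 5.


4 a^3 + 27 b^2 = 4*4^3 + 27*1^2 = 256 + 27 = 283
Delta = -16 * (283) = -4528
Delta mod 5 = 2

Delta = 2 (mod 5)


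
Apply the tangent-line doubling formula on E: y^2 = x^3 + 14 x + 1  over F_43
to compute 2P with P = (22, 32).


Doubling: s = (3 x1^2 + a) / (2 y1)
s = (3*22^2 + 14) / (2*32) mod 43 = 35
x3 = s^2 - 2 x1 mod 43 = 35^2 - 2*22 = 20
y3 = s (x1 - x3) - y1 mod 43 = 35 * (22 - 20) - 32 = 38

2P = (20, 38)


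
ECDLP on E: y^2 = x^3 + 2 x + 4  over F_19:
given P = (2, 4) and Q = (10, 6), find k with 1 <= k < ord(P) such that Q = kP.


Enumerate multiples of P until we hit Q = (10, 6):
  1P = (2, 4)
  2P = (5, 5)
  3P = (10, 6)
Match found at i = 3.

k = 3


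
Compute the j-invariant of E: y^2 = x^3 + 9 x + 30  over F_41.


Delta = -16(4 a^3 + 27 b^2) mod 41 = 5
-1728 * (4 a)^3 = -1728 * (4*9)^3 mod 41 = 12
j = 12 * 5^(-1) mod 41 = 27

j = 27 (mod 41)


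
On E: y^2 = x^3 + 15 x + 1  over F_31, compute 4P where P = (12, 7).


k = 4 = 100_2 (binary, LSB first: 001)
Double-and-add from P = (12, 7):
  bit 0 = 0: acc unchanged = O
  bit 1 = 0: acc unchanged = O
  bit 2 = 1: acc = O + (16, 11) = (16, 11)

4P = (16, 11)


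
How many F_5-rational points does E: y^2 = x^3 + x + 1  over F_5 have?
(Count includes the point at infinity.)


For each x in F_5, count y with y^2 = x^3 + 1 x + 1 mod 5:
  x = 0: RHS = 1, y in [1, 4]  -> 2 point(s)
  x = 2: RHS = 1, y in [1, 4]  -> 2 point(s)
  x = 3: RHS = 1, y in [1, 4]  -> 2 point(s)
  x = 4: RHS = 4, y in [2, 3]  -> 2 point(s)
Affine points: 8. Add the point at infinity: total = 9.

#E(F_5) = 9


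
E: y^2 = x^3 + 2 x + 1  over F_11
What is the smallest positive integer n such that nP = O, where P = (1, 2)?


Compute successive multiples of P until we hit O:
  1P = (1, 2)
  2P = (3, 1)
  3P = (10, 8)
  4P = (9, 0)
  5P = (10, 3)
  6P = (3, 10)
  7P = (1, 9)
  8P = O

ord(P) = 8


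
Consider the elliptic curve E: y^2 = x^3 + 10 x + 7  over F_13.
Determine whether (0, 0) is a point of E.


Check whether y^2 = x^3 + 10 x + 7 (mod 13) for (x, y) = (0, 0).
LHS: y^2 = 0^2 mod 13 = 0
RHS: x^3 + 10 x + 7 = 0^3 + 10*0 + 7 mod 13 = 7
LHS != RHS

No, not on the curve


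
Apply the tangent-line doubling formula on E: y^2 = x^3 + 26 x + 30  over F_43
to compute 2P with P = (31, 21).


Doubling: s = (3 x1^2 + a) / (2 y1)
s = (3*31^2 + 26) / (2*21) mod 43 = 15
x3 = s^2 - 2 x1 mod 43 = 15^2 - 2*31 = 34
y3 = s (x1 - x3) - y1 mod 43 = 15 * (31 - 34) - 21 = 20

2P = (34, 20)


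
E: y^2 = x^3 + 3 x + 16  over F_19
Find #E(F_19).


For each x in F_19, count y with y^2 = x^3 + 3 x + 16 mod 19:
  x = 0: RHS = 16, y in [4, 15]  -> 2 point(s)
  x = 1: RHS = 1, y in [1, 18]  -> 2 point(s)
  x = 2: RHS = 11, y in [7, 12]  -> 2 point(s)
  x = 4: RHS = 16, y in [4, 15]  -> 2 point(s)
  x = 5: RHS = 4, y in [2, 17]  -> 2 point(s)
  x = 7: RHS = 0, y in [0]  -> 1 point(s)
  x = 8: RHS = 1, y in [1, 18]  -> 2 point(s)
  x = 10: RHS = 1, y in [1, 18]  -> 2 point(s)
  x = 14: RHS = 9, y in [3, 16]  -> 2 point(s)
  x = 15: RHS = 16, y in [4, 15]  -> 2 point(s)
Affine points: 19. Add the point at infinity: total = 20.

#E(F_19) = 20


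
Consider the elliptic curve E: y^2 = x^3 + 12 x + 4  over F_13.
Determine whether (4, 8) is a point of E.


Check whether y^2 = x^3 + 12 x + 4 (mod 13) for (x, y) = (4, 8).
LHS: y^2 = 8^2 mod 13 = 12
RHS: x^3 + 12 x + 4 = 4^3 + 12*4 + 4 mod 13 = 12
LHS = RHS

Yes, on the curve


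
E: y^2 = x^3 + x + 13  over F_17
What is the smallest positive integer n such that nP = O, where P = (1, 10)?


Compute successive multiples of P until we hit O:
  1P = (1, 10)
  2P = (13, 8)
  3P = (12, 6)
  4P = (12, 11)
  5P = (13, 9)
  6P = (1, 7)
  7P = O

ord(P) = 7


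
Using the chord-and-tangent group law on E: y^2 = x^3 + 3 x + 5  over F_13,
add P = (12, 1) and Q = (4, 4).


P != Q, so use the chord formula.
s = (y2 - y1) / (x2 - x1) = (3) / (5) mod 13 = 11
x3 = s^2 - x1 - x2 mod 13 = 11^2 - 12 - 4 = 1
y3 = s (x1 - x3) - y1 mod 13 = 11 * (12 - 1) - 1 = 3

P + Q = (1, 3)


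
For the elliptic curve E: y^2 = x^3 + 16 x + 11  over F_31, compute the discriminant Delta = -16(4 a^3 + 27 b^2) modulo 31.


4 a^3 + 27 b^2 = 4*16^3 + 27*11^2 = 16384 + 3267 = 19651
Delta = -16 * (19651) = -314416
Delta mod 31 = 17

Delta = 17 (mod 31)


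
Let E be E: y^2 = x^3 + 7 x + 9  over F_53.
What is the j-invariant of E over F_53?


Delta = -16(4 a^3 + 27 b^2) mod 53 = 31
-1728 * (4 a)^3 = -1728 * (4*7)^3 mod 53 = 51
j = 51 * 31^(-1) mod 53 = 29

j = 29 (mod 53)


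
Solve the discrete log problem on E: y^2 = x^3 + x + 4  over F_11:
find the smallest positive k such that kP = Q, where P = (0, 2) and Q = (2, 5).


Enumerate multiples of P until we hit Q = (2, 5):
  1P = (0, 2)
  2P = (9, 4)
  3P = (3, 1)
  4P = (2, 6)
  5P = (2, 5)
Match found at i = 5.

k = 5


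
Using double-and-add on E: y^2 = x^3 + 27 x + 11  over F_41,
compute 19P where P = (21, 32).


k = 19 = 10011_2 (binary, LSB first: 11001)
Double-and-add from P = (21, 32):
  bit 0 = 1: acc = O + (21, 32) = (21, 32)
  bit 1 = 1: acc = (21, 32) + (7, 25) = (3, 18)
  bit 2 = 0: acc unchanged = (3, 18)
  bit 3 = 0: acc unchanged = (3, 18)
  bit 4 = 1: acc = (3, 18) + (5, 5) = (24, 16)

19P = (24, 16)


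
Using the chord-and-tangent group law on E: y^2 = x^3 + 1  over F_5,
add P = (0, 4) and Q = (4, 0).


P != Q, so use the chord formula.
s = (y2 - y1) / (x2 - x1) = (1) / (4) mod 5 = 4
x3 = s^2 - x1 - x2 mod 5 = 4^2 - 0 - 4 = 2
y3 = s (x1 - x3) - y1 mod 5 = 4 * (0 - 2) - 4 = 3

P + Q = (2, 3)


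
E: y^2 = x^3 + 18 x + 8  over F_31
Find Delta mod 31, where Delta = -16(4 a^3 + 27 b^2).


4 a^3 + 27 b^2 = 4*18^3 + 27*8^2 = 23328 + 1728 = 25056
Delta = -16 * (25056) = -400896
Delta mod 31 = 27

Delta = 27 (mod 31)


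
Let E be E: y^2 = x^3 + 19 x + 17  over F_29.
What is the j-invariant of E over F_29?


Delta = -16(4 a^3 + 27 b^2) mod 29 = 23
-1728 * (4 a)^3 = -1728 * (4*19)^3 mod 29 = 7
j = 7 * 23^(-1) mod 29 = 23

j = 23 (mod 29)


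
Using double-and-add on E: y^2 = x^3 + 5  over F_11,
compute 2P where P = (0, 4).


k = 2 = 10_2 (binary, LSB first: 01)
Double-and-add from P = (0, 4):
  bit 0 = 0: acc unchanged = O
  bit 1 = 1: acc = O + (0, 7) = (0, 7)

2P = (0, 7)


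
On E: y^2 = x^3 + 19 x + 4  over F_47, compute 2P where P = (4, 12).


Doubling: s = (3 x1^2 + a) / (2 y1)
s = (3*4^2 + 19) / (2*12) mod 47 = 40
x3 = s^2 - 2 x1 mod 47 = 40^2 - 2*4 = 41
y3 = s (x1 - x3) - y1 mod 47 = 40 * (4 - 41) - 12 = 12

2P = (41, 12)


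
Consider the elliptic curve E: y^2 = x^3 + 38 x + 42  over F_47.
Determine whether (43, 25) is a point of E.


Check whether y^2 = x^3 + 38 x + 42 (mod 47) for (x, y) = (43, 25).
LHS: y^2 = 25^2 mod 47 = 14
RHS: x^3 + 38 x + 42 = 43^3 + 38*43 + 42 mod 47 = 14
LHS = RHS

Yes, on the curve


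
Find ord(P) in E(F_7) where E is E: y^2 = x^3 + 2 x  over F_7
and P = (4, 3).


Compute successive multiples of P until we hit O:
  1P = (4, 3)
  2P = (0, 0)
  3P = (4, 4)
  4P = O

ord(P) = 4


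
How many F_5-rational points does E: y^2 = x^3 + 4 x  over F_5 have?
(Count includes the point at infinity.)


For each x in F_5, count y with y^2 = x^3 + 4 x + 0 mod 5:
  x = 0: RHS = 0, y in [0]  -> 1 point(s)
  x = 1: RHS = 0, y in [0]  -> 1 point(s)
  x = 2: RHS = 1, y in [1, 4]  -> 2 point(s)
  x = 3: RHS = 4, y in [2, 3]  -> 2 point(s)
  x = 4: RHS = 0, y in [0]  -> 1 point(s)
Affine points: 7. Add the point at infinity: total = 8.

#E(F_5) = 8


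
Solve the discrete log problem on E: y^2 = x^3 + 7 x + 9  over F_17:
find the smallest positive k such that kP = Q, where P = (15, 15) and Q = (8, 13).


Enumerate multiples of P until we hit Q = (8, 13):
  1P = (15, 15)
  2P = (0, 3)
  3P = (4, 4)
  4P = (16, 1)
  5P = (12, 11)
  6P = (5, 4)
  7P = (13, 11)
  8P = (10, 12)
  9P = (8, 13)
Match found at i = 9.

k = 9


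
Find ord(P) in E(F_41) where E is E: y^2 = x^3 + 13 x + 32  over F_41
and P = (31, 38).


Compute successive multiples of P until we hit O:
  1P = (31, 38)
  2P = (16, 20)
  3P = (2, 5)
  4P = (13, 15)
  5P = (39, 11)
  6P = (33, 20)
  7P = (17, 0)
  8P = (33, 21)
  ... (continuing to 14P)
  14P = O

ord(P) = 14


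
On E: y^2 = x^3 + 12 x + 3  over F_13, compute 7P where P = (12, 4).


k = 7 = 111_2 (binary, LSB first: 111)
Double-and-add from P = (12, 4):
  bit 0 = 1: acc = O + (12, 4) = (12, 4)
  bit 1 = 1: acc = (12, 4) + (11, 6) = (7, 12)
  bit 2 = 1: acc = (7, 12) + (8, 0) = (12, 9)

7P = (12, 9)


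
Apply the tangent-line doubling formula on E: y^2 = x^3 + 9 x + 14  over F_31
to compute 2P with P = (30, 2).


Doubling: s = (3 x1^2 + a) / (2 y1)
s = (3*30^2 + 9) / (2*2) mod 31 = 3
x3 = s^2 - 2 x1 mod 31 = 3^2 - 2*30 = 11
y3 = s (x1 - x3) - y1 mod 31 = 3 * (30 - 11) - 2 = 24

2P = (11, 24)


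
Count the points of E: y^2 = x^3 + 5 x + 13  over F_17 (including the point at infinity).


For each x in F_17, count y with y^2 = x^3 + 5 x + 13 mod 17:
  x = 0: RHS = 13, y in [8, 9]  -> 2 point(s)
  x = 1: RHS = 2, y in [6, 11]  -> 2 point(s)
  x = 3: RHS = 4, y in [2, 15]  -> 2 point(s)
  x = 6: RHS = 4, y in [2, 15]  -> 2 point(s)
  x = 7: RHS = 0, y in [0]  -> 1 point(s)
  x = 8: RHS = 4, y in [2, 15]  -> 2 point(s)
  x = 10: RHS = 9, y in [3, 14]  -> 2 point(s)
  x = 12: RHS = 16, y in [4, 13]  -> 2 point(s)
Affine points: 15. Add the point at infinity: total = 16.

#E(F_17) = 16


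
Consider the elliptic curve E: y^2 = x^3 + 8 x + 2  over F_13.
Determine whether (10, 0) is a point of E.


Check whether y^2 = x^3 + 8 x + 2 (mod 13) for (x, y) = (10, 0).
LHS: y^2 = 0^2 mod 13 = 0
RHS: x^3 + 8 x + 2 = 10^3 + 8*10 + 2 mod 13 = 3
LHS != RHS

No, not on the curve


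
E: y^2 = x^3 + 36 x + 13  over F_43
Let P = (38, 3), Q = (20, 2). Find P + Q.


P != Q, so use the chord formula.
s = (y2 - y1) / (x2 - x1) = (42) / (25) mod 43 = 12
x3 = s^2 - x1 - x2 mod 43 = 12^2 - 38 - 20 = 0
y3 = s (x1 - x3) - y1 mod 43 = 12 * (38 - 0) - 3 = 23

P + Q = (0, 23)


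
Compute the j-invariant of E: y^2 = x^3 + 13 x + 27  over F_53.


Delta = -16(4 a^3 + 27 b^2) mod 53 = 52
-1728 * (4 a)^3 = -1728 * (4*13)^3 mod 53 = 32
j = 32 * 52^(-1) mod 53 = 21

j = 21 (mod 53)


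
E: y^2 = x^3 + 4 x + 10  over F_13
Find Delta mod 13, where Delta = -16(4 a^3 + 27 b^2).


4 a^3 + 27 b^2 = 4*4^3 + 27*10^2 = 256 + 2700 = 2956
Delta = -16 * (2956) = -47296
Delta mod 13 = 11

Delta = 11 (mod 13)


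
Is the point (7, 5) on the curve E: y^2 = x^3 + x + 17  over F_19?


Check whether y^2 = x^3 + 1 x + 17 (mod 19) for (x, y) = (7, 5).
LHS: y^2 = 5^2 mod 19 = 6
RHS: x^3 + 1 x + 17 = 7^3 + 1*7 + 17 mod 19 = 6
LHS = RHS

Yes, on the curve


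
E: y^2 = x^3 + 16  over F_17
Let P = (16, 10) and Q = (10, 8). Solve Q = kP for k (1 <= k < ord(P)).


Enumerate multiples of P until we hit Q = (10, 8):
  1P = (16, 10)
  2P = (3, 3)
  3P = (0, 13)
  4P = (10, 8)
Match found at i = 4.

k = 4


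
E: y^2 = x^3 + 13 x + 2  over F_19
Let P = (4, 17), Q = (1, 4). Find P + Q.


P != Q, so use the chord formula.
s = (y2 - y1) / (x2 - x1) = (6) / (16) mod 19 = 17
x3 = s^2 - x1 - x2 mod 19 = 17^2 - 4 - 1 = 18
y3 = s (x1 - x3) - y1 mod 19 = 17 * (4 - 18) - 17 = 11

P + Q = (18, 11)


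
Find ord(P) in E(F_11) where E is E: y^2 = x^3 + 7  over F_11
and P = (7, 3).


Compute successive multiples of P until we hit O:
  1P = (7, 3)
  2P = (6, 5)
  3P = (2, 9)
  4P = (3, 1)
  5P = (4, 4)
  6P = (5, 0)
  7P = (4, 7)
  8P = (3, 10)
  ... (continuing to 12P)
  12P = O

ord(P) = 12


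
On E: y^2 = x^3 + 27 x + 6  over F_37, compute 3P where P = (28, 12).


k = 3 = 11_2 (binary, LSB first: 11)
Double-and-add from P = (28, 12):
  bit 0 = 1: acc = O + (28, 12) = (28, 12)
  bit 1 = 1: acc = (28, 12) + (22, 0) = (28, 25)

3P = (28, 25)


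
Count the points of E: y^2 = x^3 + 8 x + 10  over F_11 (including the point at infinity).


For each x in F_11, count y with y^2 = x^3 + 8 x + 10 mod 11:
  x = 2: RHS = 1, y in [1, 10]  -> 2 point(s)
  x = 8: RHS = 3, y in [5, 6]  -> 2 point(s)
  x = 10: RHS = 1, y in [1, 10]  -> 2 point(s)
Affine points: 6. Add the point at infinity: total = 7.

#E(F_11) = 7


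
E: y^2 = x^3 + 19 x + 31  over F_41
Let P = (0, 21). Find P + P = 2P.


Doubling: s = (3 x1^2 + a) / (2 y1)
s = (3*0^2 + 19) / (2*21) mod 41 = 19
x3 = s^2 - 2 x1 mod 41 = 19^2 - 2*0 = 33
y3 = s (x1 - x3) - y1 mod 41 = 19 * (0 - 33) - 21 = 8

2P = (33, 8)


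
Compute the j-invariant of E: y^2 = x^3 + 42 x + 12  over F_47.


Delta = -16(4 a^3 + 27 b^2) mod 47 = 30
-1728 * (4 a)^3 = -1728 * (4*42)^3 mod 47 = 31
j = 31 * 30^(-1) mod 47 = 12

j = 12 (mod 47)


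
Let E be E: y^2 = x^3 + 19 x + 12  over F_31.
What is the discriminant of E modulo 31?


4 a^3 + 27 b^2 = 4*19^3 + 27*12^2 = 27436 + 3888 = 31324
Delta = -16 * (31324) = -501184
Delta mod 31 = 24

Delta = 24 (mod 31)


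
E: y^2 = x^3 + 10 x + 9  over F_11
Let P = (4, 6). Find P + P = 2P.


Doubling: s = (3 x1^2 + a) / (2 y1)
s = (3*4^2 + 10) / (2*6) mod 11 = 3
x3 = s^2 - 2 x1 mod 11 = 3^2 - 2*4 = 1
y3 = s (x1 - x3) - y1 mod 11 = 3 * (4 - 1) - 6 = 3

2P = (1, 3)


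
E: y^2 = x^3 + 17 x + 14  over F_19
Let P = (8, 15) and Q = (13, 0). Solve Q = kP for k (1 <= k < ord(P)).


Enumerate multiples of P until we hit Q = (13, 0):
  1P = (8, 15)
  2P = (3, 4)
  3P = (6, 16)
  4P = (10, 5)
  5P = (7, 18)
  6P = (13, 0)
Match found at i = 6.

k = 6


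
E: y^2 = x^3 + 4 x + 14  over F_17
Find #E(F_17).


For each x in F_17, count y with y^2 = x^3 + 4 x + 14 mod 17:
  x = 1: RHS = 2, y in [6, 11]  -> 2 point(s)
  x = 2: RHS = 13, y in [8, 9]  -> 2 point(s)
  x = 3: RHS = 2, y in [6, 11]  -> 2 point(s)
  x = 4: RHS = 9, y in [3, 14]  -> 2 point(s)
  x = 6: RHS = 16, y in [4, 13]  -> 2 point(s)
  x = 10: RHS = 0, y in [0]  -> 1 point(s)
  x = 13: RHS = 2, y in [6, 11]  -> 2 point(s)
  x = 14: RHS = 9, y in [3, 14]  -> 2 point(s)
  x = 15: RHS = 15, y in [7, 10]  -> 2 point(s)
  x = 16: RHS = 9, y in [3, 14]  -> 2 point(s)
Affine points: 19. Add the point at infinity: total = 20.

#E(F_17) = 20


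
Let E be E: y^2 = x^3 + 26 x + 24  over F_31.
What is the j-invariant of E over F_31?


Delta = -16(4 a^3 + 27 b^2) mod 31 = 7
-1728 * (4 a)^3 = -1728 * (4*26)^3 mod 31 = 15
j = 15 * 7^(-1) mod 31 = 11

j = 11 (mod 31)


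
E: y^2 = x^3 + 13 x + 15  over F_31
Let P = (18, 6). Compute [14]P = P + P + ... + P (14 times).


k = 14 = 1110_2 (binary, LSB first: 0111)
Double-and-add from P = (18, 6):
  bit 0 = 0: acc unchanged = O
  bit 1 = 1: acc = O + (30, 1) = (30, 1)
  bit 2 = 1: acc = (30, 1) + (4, 21) = (13, 5)
  bit 3 = 1: acc = (13, 5) + (2, 7) = (25, 0)

14P = (25, 0)


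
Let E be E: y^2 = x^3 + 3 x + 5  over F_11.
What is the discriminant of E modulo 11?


4 a^3 + 27 b^2 = 4*3^3 + 27*5^2 = 108 + 675 = 783
Delta = -16 * (783) = -12528
Delta mod 11 = 1

Delta = 1 (mod 11)


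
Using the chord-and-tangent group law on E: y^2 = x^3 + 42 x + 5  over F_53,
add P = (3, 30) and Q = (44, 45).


P != Q, so use the chord formula.
s = (y2 - y1) / (x2 - x1) = (15) / (41) mod 53 = 12
x3 = s^2 - x1 - x2 mod 53 = 12^2 - 3 - 44 = 44
y3 = s (x1 - x3) - y1 mod 53 = 12 * (3 - 44) - 30 = 8

P + Q = (44, 8)


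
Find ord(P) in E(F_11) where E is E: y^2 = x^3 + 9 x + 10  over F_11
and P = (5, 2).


Compute successive multiples of P until we hit O:
  1P = (5, 2)
  2P = (2, 6)
  3P = (7, 8)
  4P = (8, 0)
  5P = (7, 3)
  6P = (2, 5)
  7P = (5, 9)
  8P = O

ord(P) = 8


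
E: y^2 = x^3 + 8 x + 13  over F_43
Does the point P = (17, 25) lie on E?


Check whether y^2 = x^3 + 8 x + 13 (mod 43) for (x, y) = (17, 25).
LHS: y^2 = 25^2 mod 43 = 23
RHS: x^3 + 8 x + 13 = 17^3 + 8*17 + 13 mod 43 = 31
LHS != RHS

No, not on the curve


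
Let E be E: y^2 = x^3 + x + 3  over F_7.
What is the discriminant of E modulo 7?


4 a^3 + 27 b^2 = 4*1^3 + 27*3^2 = 4 + 243 = 247
Delta = -16 * (247) = -3952
Delta mod 7 = 3

Delta = 3 (mod 7)


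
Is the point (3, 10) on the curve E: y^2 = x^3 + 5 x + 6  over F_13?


Check whether y^2 = x^3 + 5 x + 6 (mod 13) for (x, y) = (3, 10).
LHS: y^2 = 10^2 mod 13 = 9
RHS: x^3 + 5 x + 6 = 3^3 + 5*3 + 6 mod 13 = 9
LHS = RHS

Yes, on the curve


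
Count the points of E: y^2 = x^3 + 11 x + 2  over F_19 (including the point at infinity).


For each x in F_19, count y with y^2 = x^3 + 11 x + 2 mod 19:
  x = 3: RHS = 5, y in [9, 10]  -> 2 point(s)
  x = 5: RHS = 11, y in [7, 12]  -> 2 point(s)
  x = 7: RHS = 4, y in [2, 17]  -> 2 point(s)
  x = 12: RHS = 0, y in [0]  -> 1 point(s)
  x = 13: RHS = 5, y in [9, 10]  -> 2 point(s)
  x = 18: RHS = 9, y in [3, 16]  -> 2 point(s)
Affine points: 11. Add the point at infinity: total = 12.

#E(F_19) = 12


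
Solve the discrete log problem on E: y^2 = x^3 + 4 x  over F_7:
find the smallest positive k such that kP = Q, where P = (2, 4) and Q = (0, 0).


Enumerate multiples of P until we hit Q = (0, 0):
  1P = (2, 4)
  2P = (0, 0)
Match found at i = 2.

k = 2


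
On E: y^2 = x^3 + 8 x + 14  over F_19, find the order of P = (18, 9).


Compute successive multiples of P until we hit O:
  1P = (18, 9)
  2P = (9, 6)
  3P = (9, 13)
  4P = (18, 10)
  5P = O

ord(P) = 5


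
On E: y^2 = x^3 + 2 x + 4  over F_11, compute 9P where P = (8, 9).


k = 9 = 1001_2 (binary, LSB first: 1001)
Double-and-add from P = (8, 9):
  bit 0 = 1: acc = O + (8, 9) = (8, 9)
  bit 1 = 0: acc unchanged = (8, 9)
  bit 2 = 0: acc unchanged = (8, 9)
  bit 3 = 1: acc = (8, 9) + (2, 4) = (2, 7)

9P = (2, 7)


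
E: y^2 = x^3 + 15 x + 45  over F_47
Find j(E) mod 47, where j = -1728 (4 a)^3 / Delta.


Delta = -16(4 a^3 + 27 b^2) mod 47 = 23
-1728 * (4 a)^3 = -1728 * (4*15)^3 mod 47 = 9
j = 9 * 23^(-1) mod 47 = 29

j = 29 (mod 47)


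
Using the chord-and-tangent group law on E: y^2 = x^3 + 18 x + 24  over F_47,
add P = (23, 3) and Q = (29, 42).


P != Q, so use the chord formula.
s = (y2 - y1) / (x2 - x1) = (39) / (6) mod 47 = 30
x3 = s^2 - x1 - x2 mod 47 = 30^2 - 23 - 29 = 2
y3 = s (x1 - x3) - y1 mod 47 = 30 * (23 - 2) - 3 = 16

P + Q = (2, 16)


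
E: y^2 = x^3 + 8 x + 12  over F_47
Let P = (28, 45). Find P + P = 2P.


Doubling: s = (3 x1^2 + a) / (2 y1)
s = (3*28^2 + 8) / (2*45) mod 47 = 21
x3 = s^2 - 2 x1 mod 47 = 21^2 - 2*28 = 9
y3 = s (x1 - x3) - y1 mod 47 = 21 * (28 - 9) - 45 = 25

2P = (9, 25)


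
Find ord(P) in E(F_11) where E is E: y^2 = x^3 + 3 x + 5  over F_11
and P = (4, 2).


Compute successive multiples of P until we hit O:
  1P = (4, 2)
  2P = (4, 9)
  3P = O

ord(P) = 3


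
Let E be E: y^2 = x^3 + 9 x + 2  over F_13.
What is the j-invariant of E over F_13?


Delta = -16(4 a^3 + 27 b^2) mod 13 = 2
-1728 * (4 a)^3 = -1728 * (4*9)^3 mod 13 = 12
j = 12 * 2^(-1) mod 13 = 6

j = 6 (mod 13)


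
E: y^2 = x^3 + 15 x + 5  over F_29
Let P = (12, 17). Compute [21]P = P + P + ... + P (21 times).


k = 21 = 10101_2 (binary, LSB first: 10101)
Double-and-add from P = (12, 17):
  bit 0 = 1: acc = O + (12, 17) = (12, 17)
  bit 1 = 0: acc unchanged = (12, 17)
  bit 2 = 1: acc = (12, 17) + (11, 15) = (10, 16)
  bit 3 = 0: acc unchanged = (10, 16)
  bit 4 = 1: acc = (10, 16) + (9, 17) = (11, 14)

21P = (11, 14)


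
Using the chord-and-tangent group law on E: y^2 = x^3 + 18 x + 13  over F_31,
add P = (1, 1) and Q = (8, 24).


P != Q, so use the chord formula.
s = (y2 - y1) / (x2 - x1) = (23) / (7) mod 31 = 21
x3 = s^2 - x1 - x2 mod 31 = 21^2 - 1 - 8 = 29
y3 = s (x1 - x3) - y1 mod 31 = 21 * (1 - 29) - 1 = 0

P + Q = (29, 0)


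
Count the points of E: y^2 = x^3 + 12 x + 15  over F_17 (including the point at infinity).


For each x in F_17, count y with y^2 = x^3 + 12 x + 15 mod 17:
  x = 0: RHS = 15, y in [7, 10]  -> 2 point(s)
  x = 2: RHS = 13, y in [8, 9]  -> 2 point(s)
  x = 4: RHS = 8, y in [5, 12]  -> 2 point(s)
  x = 5: RHS = 13, y in [8, 9]  -> 2 point(s)
  x = 7: RHS = 0, y in [0]  -> 1 point(s)
  x = 9: RHS = 2, y in [6, 11]  -> 2 point(s)
  x = 10: RHS = 13, y in [8, 9]  -> 2 point(s)
  x = 11: RHS = 16, y in [4, 13]  -> 2 point(s)
  x = 12: RHS = 0, y in [0]  -> 1 point(s)
  x = 15: RHS = 0, y in [0]  -> 1 point(s)
  x = 16: RHS = 2, y in [6, 11]  -> 2 point(s)
Affine points: 19. Add the point at infinity: total = 20.

#E(F_17) = 20


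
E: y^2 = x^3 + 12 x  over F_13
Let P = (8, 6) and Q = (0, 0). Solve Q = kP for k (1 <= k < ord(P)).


Enumerate multiples of P until we hit Q = (0, 0):
  1P = (8, 6)
  2P = (0, 0)
Match found at i = 2.

k = 2


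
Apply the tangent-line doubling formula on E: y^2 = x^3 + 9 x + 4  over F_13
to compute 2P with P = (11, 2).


Doubling: s = (3 x1^2 + a) / (2 y1)
s = (3*11^2 + 9) / (2*2) mod 13 = 2
x3 = s^2 - 2 x1 mod 13 = 2^2 - 2*11 = 8
y3 = s (x1 - x3) - y1 mod 13 = 2 * (11 - 8) - 2 = 4

2P = (8, 4)


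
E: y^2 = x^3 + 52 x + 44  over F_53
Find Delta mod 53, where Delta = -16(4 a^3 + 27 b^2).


4 a^3 + 27 b^2 = 4*52^3 + 27*44^2 = 562432 + 52272 = 614704
Delta = -16 * (614704) = -9835264
Delta mod 53 = 52

Delta = 52 (mod 53)


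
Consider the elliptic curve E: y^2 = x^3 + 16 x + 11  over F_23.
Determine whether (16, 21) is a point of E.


Check whether y^2 = x^3 + 16 x + 11 (mod 23) for (x, y) = (16, 21).
LHS: y^2 = 21^2 mod 23 = 4
RHS: x^3 + 16 x + 11 = 16^3 + 16*16 + 11 mod 23 = 16
LHS != RHS

No, not on the curve


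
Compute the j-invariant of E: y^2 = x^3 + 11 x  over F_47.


Delta = -16(4 a^3 + 27 b^2) mod 47 = 27
-1728 * (4 a)^3 = -1728 * (4*11)^3 mod 47 = 32
j = 32 * 27^(-1) mod 47 = 36

j = 36 (mod 47)


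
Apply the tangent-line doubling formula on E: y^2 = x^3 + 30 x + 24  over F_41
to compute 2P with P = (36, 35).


Doubling: s = (3 x1^2 + a) / (2 y1)
s = (3*36^2 + 30) / (2*35) mod 41 = 22
x3 = s^2 - 2 x1 mod 41 = 22^2 - 2*36 = 2
y3 = s (x1 - x3) - y1 mod 41 = 22 * (36 - 2) - 35 = 16

2P = (2, 16)


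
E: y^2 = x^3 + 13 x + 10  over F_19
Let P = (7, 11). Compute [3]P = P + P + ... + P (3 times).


k = 3 = 11_2 (binary, LSB first: 11)
Double-and-add from P = (7, 11):
  bit 0 = 1: acc = O + (7, 11) = (7, 11)
  bit 1 = 1: acc = (7, 11) + (10, 0) = (7, 8)

3P = (7, 8)


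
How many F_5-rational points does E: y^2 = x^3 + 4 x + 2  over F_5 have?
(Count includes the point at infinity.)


For each x in F_5, count y with y^2 = x^3 + 4 x + 2 mod 5:
  x = 3: RHS = 1, y in [1, 4]  -> 2 point(s)
Affine points: 2. Add the point at infinity: total = 3.

#E(F_5) = 3


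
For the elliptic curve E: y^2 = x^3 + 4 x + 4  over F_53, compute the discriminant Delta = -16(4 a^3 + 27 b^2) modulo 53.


4 a^3 + 27 b^2 = 4*4^3 + 27*4^2 = 256 + 432 = 688
Delta = -16 * (688) = -11008
Delta mod 53 = 16

Delta = 16 (mod 53)


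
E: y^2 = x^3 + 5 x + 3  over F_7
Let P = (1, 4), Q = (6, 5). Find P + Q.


P != Q, so use the chord formula.
s = (y2 - y1) / (x2 - x1) = (1) / (5) mod 7 = 3
x3 = s^2 - x1 - x2 mod 7 = 3^2 - 1 - 6 = 2
y3 = s (x1 - x3) - y1 mod 7 = 3 * (1 - 2) - 4 = 0

P + Q = (2, 0)


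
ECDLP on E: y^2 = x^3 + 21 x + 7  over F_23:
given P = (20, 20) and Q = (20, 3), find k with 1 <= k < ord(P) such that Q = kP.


Enumerate multiples of P until we hit Q = (20, 3):
  1P = (20, 20)
  2P = (1, 12)
  3P = (6, 21)
  4P = (22, 13)
  5P = (22, 10)
  6P = (6, 2)
  7P = (1, 11)
  8P = (20, 3)
Match found at i = 8.

k = 8


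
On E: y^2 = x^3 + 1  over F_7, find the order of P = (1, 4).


Compute successive multiples of P until we hit O:
  1P = (1, 4)
  2P = (0, 6)
  3P = (3, 0)
  4P = (0, 1)
  5P = (1, 3)
  6P = O

ord(P) = 6


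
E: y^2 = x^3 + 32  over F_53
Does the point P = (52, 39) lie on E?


Check whether y^2 = x^3 + 0 x + 32 (mod 53) for (x, y) = (52, 39).
LHS: y^2 = 39^2 mod 53 = 37
RHS: x^3 + 0 x + 32 = 52^3 + 0*52 + 32 mod 53 = 31
LHS != RHS

No, not on the curve


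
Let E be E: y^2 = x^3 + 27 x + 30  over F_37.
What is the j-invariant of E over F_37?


Delta = -16(4 a^3 + 27 b^2) mod 37 = 23
-1728 * (4 a)^3 = -1728 * (4*27)^3 mod 37 = 36
j = 36 * 23^(-1) mod 37 = 8

j = 8 (mod 37)


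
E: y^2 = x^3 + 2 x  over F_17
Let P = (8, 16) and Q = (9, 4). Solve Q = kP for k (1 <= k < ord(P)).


Enumerate multiples of P until we hit Q = (9, 4):
  1P = (8, 16)
  2P = (9, 13)
  3P = (9, 4)
Match found at i = 3.

k = 3


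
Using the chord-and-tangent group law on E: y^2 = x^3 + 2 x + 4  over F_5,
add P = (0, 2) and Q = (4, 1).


P != Q, so use the chord formula.
s = (y2 - y1) / (x2 - x1) = (4) / (4) mod 5 = 1
x3 = s^2 - x1 - x2 mod 5 = 1^2 - 0 - 4 = 2
y3 = s (x1 - x3) - y1 mod 5 = 1 * (0 - 2) - 2 = 1

P + Q = (2, 1)


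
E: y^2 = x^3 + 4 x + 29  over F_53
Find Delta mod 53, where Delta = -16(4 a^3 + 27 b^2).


4 a^3 + 27 b^2 = 4*4^3 + 27*29^2 = 256 + 22707 = 22963
Delta = -16 * (22963) = -367408
Delta mod 53 = 41

Delta = 41 (mod 53)


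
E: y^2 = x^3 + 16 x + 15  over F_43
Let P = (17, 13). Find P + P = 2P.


Doubling: s = (3 x1^2 + a) / (2 y1)
s = (3*17^2 + 16) / (2*13) mod 43 = 29
x3 = s^2 - 2 x1 mod 43 = 29^2 - 2*17 = 33
y3 = s (x1 - x3) - y1 mod 43 = 29 * (17 - 33) - 13 = 39

2P = (33, 39)


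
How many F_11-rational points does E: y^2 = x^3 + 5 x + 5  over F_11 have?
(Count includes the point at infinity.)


For each x in F_11, count y with y^2 = x^3 + 5 x + 5 mod 11:
  x = 0: RHS = 5, y in [4, 7]  -> 2 point(s)
  x = 1: RHS = 0, y in [0]  -> 1 point(s)
  x = 2: RHS = 1, y in [1, 10]  -> 2 point(s)
  x = 3: RHS = 3, y in [5, 6]  -> 2 point(s)
  x = 4: RHS = 1, y in [1, 10]  -> 2 point(s)
  x = 5: RHS = 1, y in [1, 10]  -> 2 point(s)
  x = 6: RHS = 9, y in [3, 8]  -> 2 point(s)
  x = 7: RHS = 9, y in [3, 8]  -> 2 point(s)
  x = 9: RHS = 9, y in [3, 8]  -> 2 point(s)
Affine points: 17. Add the point at infinity: total = 18.

#E(F_11) = 18


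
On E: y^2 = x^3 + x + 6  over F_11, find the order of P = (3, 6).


Compute successive multiples of P until we hit O:
  1P = (3, 6)
  2P = (8, 8)
  3P = (5, 2)
  4P = (7, 2)
  5P = (2, 4)
  6P = (10, 2)
  7P = (10, 9)
  8P = (2, 7)
  ... (continuing to 13P)
  13P = O

ord(P) = 13


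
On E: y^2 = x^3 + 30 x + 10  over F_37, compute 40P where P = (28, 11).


k = 40 = 101000_2 (binary, LSB first: 000101)
Double-and-add from P = (28, 11):
  bit 0 = 0: acc unchanged = O
  bit 1 = 0: acc unchanged = O
  bit 2 = 0: acc unchanged = O
  bit 3 = 1: acc = O + (22, 12) = (22, 12)
  bit 4 = 0: acc unchanged = (22, 12)
  bit 5 = 1: acc = (22, 12) + (23, 18) = (28, 26)

40P = (28, 26)


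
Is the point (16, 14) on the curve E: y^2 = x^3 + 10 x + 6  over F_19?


Check whether y^2 = x^3 + 10 x + 6 (mod 19) for (x, y) = (16, 14).
LHS: y^2 = 14^2 mod 19 = 6
RHS: x^3 + 10 x + 6 = 16^3 + 10*16 + 6 mod 19 = 6
LHS = RHS

Yes, on the curve


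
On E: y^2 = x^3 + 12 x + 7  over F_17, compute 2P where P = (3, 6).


Doubling: s = (3 x1^2 + a) / (2 y1)
s = (3*3^2 + 12) / (2*6) mod 17 = 16
x3 = s^2 - 2 x1 mod 17 = 16^2 - 2*3 = 12
y3 = s (x1 - x3) - y1 mod 17 = 16 * (3 - 12) - 6 = 3

2P = (12, 3)
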